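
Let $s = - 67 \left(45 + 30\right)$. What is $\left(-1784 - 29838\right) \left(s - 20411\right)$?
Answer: $804337192$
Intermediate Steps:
$s = -5025$ ($s = \left(-67\right) 75 = -5025$)
$\left(-1784 - 29838\right) \left(s - 20411\right) = \left(-1784 - 29838\right) \left(-5025 - 20411\right) = \left(-31622\right) \left(-25436\right) = 804337192$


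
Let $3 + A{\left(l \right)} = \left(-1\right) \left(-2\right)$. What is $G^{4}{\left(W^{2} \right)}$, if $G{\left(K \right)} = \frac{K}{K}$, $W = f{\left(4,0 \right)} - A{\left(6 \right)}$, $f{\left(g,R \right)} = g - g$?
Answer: $1$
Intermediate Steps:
$f{\left(g,R \right)} = 0$
$A{\left(l \right)} = -1$ ($A{\left(l \right)} = -3 - -2 = -3 + 2 = -1$)
$W = 1$ ($W = 0 - -1 = 0 + 1 = 1$)
$G{\left(K \right)} = 1$
$G^{4}{\left(W^{2} \right)} = 1^{4} = 1$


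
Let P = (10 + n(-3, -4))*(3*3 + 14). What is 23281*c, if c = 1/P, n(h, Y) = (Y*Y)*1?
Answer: 23281/598 ≈ 38.931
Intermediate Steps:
n(h, Y) = Y² (n(h, Y) = Y²*1 = Y²)
P = 598 (P = (10 + (-4)²)*(3*3 + 14) = (10 + 16)*(9 + 14) = 26*23 = 598)
c = 1/598 ≈ 0.0016722
23281*c = 23281*(1/598) = 23281/598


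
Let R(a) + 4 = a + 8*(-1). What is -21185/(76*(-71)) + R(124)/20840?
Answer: 2908551/739820 ≈ 3.9314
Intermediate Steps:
R(a) = -12 + a (R(a) = -4 + (a + 8*(-1)) = -4 + (a - 8) = -4 + (-8 + a) = -12 + a)
-21185/(76*(-71)) + R(124)/20840 = -21185/(76*(-71)) + (-12 + 124)/20840 = -21185/(-5396) + 112*(1/20840) = -21185*(-1/5396) + 14/2605 = 1115/284 + 14/2605 = 2908551/739820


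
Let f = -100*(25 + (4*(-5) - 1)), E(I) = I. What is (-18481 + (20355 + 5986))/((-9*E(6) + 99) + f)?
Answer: -1572/71 ≈ -22.141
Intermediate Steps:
f = -400 (f = -100*(25 + (-20 - 1)) = -100*(25 - 21) = -100*4 = -400)
(-18481 + (20355 + 5986))/((-9*E(6) + 99) + f) = (-18481 + (20355 + 5986))/((-9*6 + 99) - 400) = (-18481 + 26341)/((-54 + 99) - 400) = 7860/(45 - 400) = 7860/(-355) = 7860*(-1/355) = -1572/71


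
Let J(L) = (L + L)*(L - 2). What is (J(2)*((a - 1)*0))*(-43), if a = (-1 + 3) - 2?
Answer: 0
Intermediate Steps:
J(L) = 2*L*(-2 + L) (J(L) = (2*L)*(-2 + L) = 2*L*(-2 + L))
a = 0 (a = 2 - 2 = 0)
(J(2)*((a - 1)*0))*(-43) = ((2*2*(-2 + 2))*((0 - 1)*0))*(-43) = ((2*2*0)*(-1*0))*(-43) = (0*0)*(-43) = 0*(-43) = 0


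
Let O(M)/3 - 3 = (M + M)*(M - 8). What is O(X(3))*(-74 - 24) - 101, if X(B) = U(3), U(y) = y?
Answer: 7837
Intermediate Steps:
X(B) = 3
O(M) = 9 + 6*M*(-8 + M) (O(M) = 9 + 3*((M + M)*(M - 8)) = 9 + 3*((2*M)*(-8 + M)) = 9 + 3*(2*M*(-8 + M)) = 9 + 6*M*(-8 + M))
O(X(3))*(-74 - 24) - 101 = (9 - 48*3 + 6*3**2)*(-74 - 24) - 101 = (9 - 144 + 6*9)*(-98) - 101 = (9 - 144 + 54)*(-98) - 101 = -81*(-98) - 101 = 7938 - 101 = 7837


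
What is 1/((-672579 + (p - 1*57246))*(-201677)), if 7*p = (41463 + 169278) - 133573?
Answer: 1/144965629277 ≈ 6.8982e-12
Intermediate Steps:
p = 11024 (p = ((41463 + 169278) - 133573)/7 = (210741 - 133573)/7 = (⅐)*77168 = 11024)
1/((-672579 + (p - 1*57246))*(-201677)) = 1/((-672579 + (11024 - 1*57246))*(-201677)) = -1/201677/(-672579 + (11024 - 57246)) = -1/201677/(-672579 - 46222) = -1/201677/(-718801) = -1/718801*(-1/201677) = 1/144965629277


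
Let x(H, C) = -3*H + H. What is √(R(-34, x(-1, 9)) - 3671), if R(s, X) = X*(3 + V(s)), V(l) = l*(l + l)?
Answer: √959 ≈ 30.968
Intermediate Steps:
x(H, C) = -2*H
V(l) = 2*l² (V(l) = l*(2*l) = 2*l²)
R(s, X) = X*(3 + 2*s²)
√(R(-34, x(-1, 9)) - 3671) = √((-2*(-1))*(3 + 2*(-34)²) - 3671) = √(2*(3 + 2*1156) - 3671) = √(2*(3 + 2312) - 3671) = √(2*2315 - 3671) = √(4630 - 3671) = √959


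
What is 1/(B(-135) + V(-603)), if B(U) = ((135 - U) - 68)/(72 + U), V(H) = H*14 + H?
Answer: -63/570037 ≈ -0.00011052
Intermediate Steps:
V(H) = 15*H (V(H) = 14*H + H = 15*H)
B(U) = (67 - U)/(72 + U)
1/(B(-135) + V(-603)) = 1/((67 - 1*(-135))/(72 - 135) + 15*(-603)) = 1/((67 + 135)/(-63) - 9045) = 1/(-1/63*202 - 9045) = 1/(-202/63 - 9045) = 1/(-570037/63) = -63/570037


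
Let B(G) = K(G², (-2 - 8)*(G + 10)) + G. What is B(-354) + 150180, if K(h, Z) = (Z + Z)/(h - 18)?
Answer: 9386452514/62649 ≈ 1.4983e+5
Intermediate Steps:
K(h, Z) = 2*Z/(-18 + h) (K(h, Z) = (2*Z)/(-18 + h) = 2*Z/(-18 + h))
B(G) = G + 2*(-100 - 10*G)/(-18 + G²) (B(G) = 2*((-2 - 8)*(G + 10))/(-18 + G²) + G = 2*(-10*(10 + G))/(-18 + G²) + G = 2*(-100 - 10*G)/(-18 + G²) + G = G + 2*(-100 - 10*G)/(-18 + G²))
B(-354) + 150180 = (-200 + (-354)³ - 38*(-354))/(-18 + (-354)²) + 150180 = (-200 - 44361864 + 13452)/(-18 + 125316) + 150180 = -44348612/125298 + 150180 = (1/125298)*(-44348612) + 150180 = -22174306/62649 + 150180 = 9386452514/62649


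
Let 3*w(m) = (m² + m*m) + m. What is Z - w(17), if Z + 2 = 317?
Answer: 350/3 ≈ 116.67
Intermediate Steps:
Z = 315 (Z = -2 + 317 = 315)
w(m) = m/3 + 2*m²/3 (w(m) = ((m² + m*m) + m)/3 = ((m² + m²) + m)/3 = (2*m² + m)/3 = (m + 2*m²)/3 = m/3 + 2*m²/3)
Z - w(17) = 315 - 17*(1 + 2*17)/3 = 315 - 17*(1 + 34)/3 = 315 - 17*35/3 = 315 - 1*595/3 = 315 - 595/3 = 350/3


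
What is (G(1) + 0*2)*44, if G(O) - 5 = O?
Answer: 264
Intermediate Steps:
G(O) = 5 + O
(G(1) + 0*2)*44 = ((5 + 1) + 0*2)*44 = (6 + 0)*44 = 6*44 = 264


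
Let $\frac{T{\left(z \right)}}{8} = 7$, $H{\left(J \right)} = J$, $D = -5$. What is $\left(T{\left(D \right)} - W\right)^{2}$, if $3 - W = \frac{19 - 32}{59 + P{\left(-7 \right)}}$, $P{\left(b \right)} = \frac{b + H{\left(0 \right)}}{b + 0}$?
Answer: $\frac{10029889}{3600} \approx 2786.1$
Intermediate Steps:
$T{\left(z \right)} = 56$ ($T{\left(z \right)} = 8 \cdot 7 = 56$)
$P{\left(b \right)} = 1$ ($P{\left(b \right)} = \frac{b + 0}{b + 0} = \frac{b}{b} = 1$)
$W = \frac{193}{60}$ ($W = 3 - \frac{19 - 32}{59 + 1} = 3 - - \frac{13}{60} = 3 + \frac{13}{60} = \frac{193}{60} \approx 3.2167$)
$\left(T{\left(D \right)} - W\right)^{2} = \left(56 - \frac{193}{60}\right)^{2} = \left(\frac{3167}{60}\right)^{2} = \frac{10029889}{3600}$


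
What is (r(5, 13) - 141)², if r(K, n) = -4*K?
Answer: 25921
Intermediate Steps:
(r(5, 13) - 141)² = (-4*5 - 141)² = (-20 - 141)² = (-161)² = 25921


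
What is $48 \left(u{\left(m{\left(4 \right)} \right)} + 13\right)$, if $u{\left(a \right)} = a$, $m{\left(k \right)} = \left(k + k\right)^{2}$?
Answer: $3696$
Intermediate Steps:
$m{\left(k \right)} = 4 k^{2}$ ($m{\left(k \right)} = \left(2 k\right)^{2} = 4 k^{2}$)
$48 \left(u{\left(m{\left(4 \right)} \right)} + 13\right) = 48 \left(4 \cdot 4^{2} + 13\right) = 48 \left(4 \cdot 16 + 13\right) = 48 \left(64 + 13\right) = 48 \cdot 77 = 3696$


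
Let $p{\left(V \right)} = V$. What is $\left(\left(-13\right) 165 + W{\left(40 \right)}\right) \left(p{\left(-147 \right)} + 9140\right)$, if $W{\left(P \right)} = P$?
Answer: $-18930265$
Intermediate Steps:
$\left(\left(-13\right) 165 + W{\left(40 \right)}\right) \left(p{\left(-147 \right)} + 9140\right) = \left(\left(-13\right) 165 + 40\right) \left(-147 + 9140\right) = \left(-2145 + 40\right) 8993 = \left(-2105\right) 8993 = -18930265$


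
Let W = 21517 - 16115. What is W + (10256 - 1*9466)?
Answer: 6192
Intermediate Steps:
W = 5402
W + (10256 - 1*9466) = 5402 + (10256 - 1*9466) = 5402 + (10256 - 9466) = 5402 + 790 = 6192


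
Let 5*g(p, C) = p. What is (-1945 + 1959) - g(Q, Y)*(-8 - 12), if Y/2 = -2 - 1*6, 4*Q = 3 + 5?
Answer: 22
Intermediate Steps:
Q = 2 (Q = (3 + 5)/4 = (¼)*8 = 2)
Y = -16 (Y = 2*(-2 - 1*6) = 2*(-2 - 6) = 2*(-8) = -16)
g(p, C) = p/5
(-1945 + 1959) - g(Q, Y)*(-8 - 12) = (-1945 + 1959) - (⅕)*2*(-8 - 12) = 14 - 2*(-20)/5 = 14 - 1*(-8) = 14 + 8 = 22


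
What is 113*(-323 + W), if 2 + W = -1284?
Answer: -181817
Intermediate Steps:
W = -1286 (W = -2 - 1284 = -1286)
113*(-323 + W) = 113*(-323 - 1286) = 113*(-1609) = -181817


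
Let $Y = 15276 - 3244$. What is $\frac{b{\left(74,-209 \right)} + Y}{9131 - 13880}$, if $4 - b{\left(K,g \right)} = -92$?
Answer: $- \frac{12128}{4749} \approx -2.5538$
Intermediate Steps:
$b{\left(K,g \right)} = 96$ ($b{\left(K,g \right)} = 4 - -92 = 4 + 92 = 96$)
$Y = 12032$ ($Y = 15276 - 3244 = 12032$)
$\frac{b{\left(74,-209 \right)} + Y}{9131 - 13880} = \frac{96 + 12032}{9131 - 13880} = \frac{12128}{-4749} = 12128 \left(- \frac{1}{4749}\right) = - \frac{12128}{4749}$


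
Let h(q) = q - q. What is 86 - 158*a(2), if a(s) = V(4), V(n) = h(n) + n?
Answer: -546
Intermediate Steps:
h(q) = 0
V(n) = n (V(n) = 0 + n = n)
a(s) = 4
86 - 158*a(2) = 86 - 158*4 = 86 - 632 = -546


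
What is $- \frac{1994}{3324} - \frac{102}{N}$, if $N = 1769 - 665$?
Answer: $- \frac{105851}{152904} \approx -0.69227$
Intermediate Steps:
$N = 1104$ ($N = 1769 - 665 = 1104$)
$- \frac{1994}{3324} - \frac{102}{N} = - \frac{1994}{3324} - \frac{102}{1104} = \left(-1994\right) \frac{1}{3324} - \frac{17}{184} = - \frac{997}{1662} - \frac{17}{184} = - \frac{105851}{152904}$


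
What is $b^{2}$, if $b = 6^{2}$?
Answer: $1296$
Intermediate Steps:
$b = 36$
$b^{2} = 36^{2} = 1296$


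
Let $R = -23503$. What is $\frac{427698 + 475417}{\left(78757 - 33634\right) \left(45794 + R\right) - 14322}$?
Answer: $\frac{903115}{1005822471} \approx 0.00089789$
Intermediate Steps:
$\frac{427698 + 475417}{\left(78757 - 33634\right) \left(45794 + R\right) - 14322} = \frac{427698 + 475417}{\left(78757 - 33634\right) \left(45794 - 23503\right) - 14322} = \frac{903115}{45123 \cdot 22291 - 14322} = \frac{903115}{1005836793 - 14322} = \frac{903115}{1005822471}$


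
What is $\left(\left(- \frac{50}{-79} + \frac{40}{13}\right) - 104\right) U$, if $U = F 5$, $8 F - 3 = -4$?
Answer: $\frac{257495}{4108} \approx 62.681$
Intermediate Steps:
$F = - \frac{1}{8}$ ($F = \frac{3}{8} + \frac{1}{8} \left(-4\right) = \frac{3}{8} - \frac{1}{2} = - \frac{1}{8} \approx -0.125$)
$U = - \frac{5}{8}$ ($U = \left(- \frac{1}{8}\right) 5 = - \frac{5}{8} \approx -0.625$)
$\left(\left(- \frac{50}{-79} + \frac{40}{13}\right) - 104\right) U = \left(\left(- \frac{50}{-79} + \frac{40}{13}\right) - 104\right) \left(- \frac{5}{8}\right) = \left(\left(\left(-50\right) \left(- \frac{1}{79}\right) + 40 \cdot \frac{1}{13}\right) - 104\right) \left(- \frac{5}{8}\right) = \left(\left(\frac{50}{79} + \frac{40}{13}\right) - 104\right) \left(- \frac{5}{8}\right) = \left(\frac{3810}{1027} - 104\right) \left(- \frac{5}{8}\right) = \left(- \frac{102998}{1027}\right) \left(- \frac{5}{8}\right) = \frac{257495}{4108}$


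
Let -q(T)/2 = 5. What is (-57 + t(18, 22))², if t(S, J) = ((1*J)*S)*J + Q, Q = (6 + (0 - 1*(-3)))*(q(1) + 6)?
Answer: 74287161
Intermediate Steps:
q(T) = -10 (q(T) = -2*5 = -10)
Q = -36 (Q = (6 + (0 - 1*(-3)))*(-10 + 6) = (6 + (0 + 3))*(-4) = (6 + 3)*(-4) = 9*(-4) = -36)
t(S, J) = -36 + S*J² (t(S, J) = ((1*J)*S)*J - 36 = (J*S)*J - 36 = S*J² - 36 = -36 + S*J²)
(-57 + t(18, 22))² = (-57 + (-36 + 18*22²))² = (-57 + (-36 + 18*484))² = (-57 + (-36 + 8712))² = (-57 + 8676)² = 8619² = 74287161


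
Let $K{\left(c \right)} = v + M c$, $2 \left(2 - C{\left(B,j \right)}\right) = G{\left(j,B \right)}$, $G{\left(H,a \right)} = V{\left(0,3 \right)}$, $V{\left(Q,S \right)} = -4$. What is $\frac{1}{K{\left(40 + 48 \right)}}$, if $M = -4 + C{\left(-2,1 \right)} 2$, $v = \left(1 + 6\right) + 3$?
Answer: $\frac{1}{362} \approx 0.0027624$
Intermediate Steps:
$v = 10$ ($v = 7 + 3 = 10$)
$G{\left(H,a \right)} = -4$
$C{\left(B,j \right)} = 4$ ($C{\left(B,j \right)} = 2 - -2 = 2 + 2 = 4$)
$M = 4$ ($M = -4 + 4 \cdot 2 = -4 + 8 = 4$)
$K{\left(c \right)} = 10 + 4 c$
$\frac{1}{K{\left(40 + 48 \right)}} = \frac{1}{10 + 4 \left(40 + 48\right)} = \frac{1}{10 + 4 \cdot 88} = \frac{1}{10 + 352} = \frac{1}{362}$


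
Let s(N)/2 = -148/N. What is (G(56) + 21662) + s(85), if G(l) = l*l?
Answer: 2107534/85 ≈ 24795.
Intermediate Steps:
G(l) = l**2
s(N) = -296/N (s(N) = 2*(-148/N) = -296/N)
(G(56) + 21662) + s(85) = (56**2 + 21662) - 296/85 = (3136 + 21662) - 296*1/85 = 24798 - 296/85 = 2107534/85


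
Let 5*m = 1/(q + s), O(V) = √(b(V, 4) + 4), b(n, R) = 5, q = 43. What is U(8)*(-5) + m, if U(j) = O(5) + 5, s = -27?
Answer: -3199/80 ≈ -39.987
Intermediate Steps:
O(V) = 3 (O(V) = √(5 + 4) = √9 = 3)
m = 1/80 (m = 1/(5*(43 - 27)) = (⅕)/16 = (⅕)*(1/16) = 1/80 ≈ 0.012500)
U(j) = 8 (U(j) = 3 + 5 = 8)
U(8)*(-5) + m = 8*(-5) + 1/80 = -40 + 1/80 = -3199/80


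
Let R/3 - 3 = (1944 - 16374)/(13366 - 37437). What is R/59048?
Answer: 259929/1421344408 ≈ 0.00018288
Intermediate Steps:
R = 259929/24071 (R = 9 + 3*((1944 - 16374)/(13366 - 37437)) = 9 + 3*(-14430/(-24071)) = 9 + 3*(-14430*(-1/24071)) = 9 + 3*(14430/24071) = 9 + 43290/24071 = 259929/24071 ≈ 10.798)
R/59048 = (259929/24071)/59048 = (259929/24071)*(1/59048) = 259929/1421344408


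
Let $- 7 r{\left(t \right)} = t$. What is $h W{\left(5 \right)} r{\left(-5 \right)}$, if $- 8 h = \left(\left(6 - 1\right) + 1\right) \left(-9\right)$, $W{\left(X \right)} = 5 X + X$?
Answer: $\frac{2025}{14} \approx 144.64$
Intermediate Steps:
$W{\left(X \right)} = 6 X$
$r{\left(t \right)} = - \frac{t}{7}$
$h = \frac{27}{4}$ ($h = - \frac{\left(\left(6 - 1\right) + 1\right) \left(-9\right)}{8} = - \frac{\left(5 + 1\right) \left(-9\right)}{8} = - \frac{6 \left(-9\right)}{8} = \left(- \frac{1}{8}\right) \left(-54\right) = \frac{27}{4} \approx 6.75$)
$h W{\left(5 \right)} r{\left(-5 \right)} = \frac{27 \cdot 6 \cdot 5}{4} \left(\left(- \frac{1}{7}\right) \left(-5\right)\right) = \frac{27}{4} \cdot 30 \cdot \frac{5}{7} = \frac{405}{2} \cdot \frac{5}{7} = \frac{2025}{14}$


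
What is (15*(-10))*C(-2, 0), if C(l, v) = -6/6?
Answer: 150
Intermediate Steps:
C(l, v) = -1 (C(l, v) = -6*⅙ = -1)
(15*(-10))*C(-2, 0) = (15*(-10))*(-1) = -150*(-1) = 150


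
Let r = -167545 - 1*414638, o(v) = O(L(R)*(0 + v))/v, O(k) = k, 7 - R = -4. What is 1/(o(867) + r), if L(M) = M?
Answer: -1/582172 ≈ -1.7177e-6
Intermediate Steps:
R = 11 (R = 7 - 1*(-4) = 7 + 4 = 11)
o(v) = 11 (o(v) = (11*(0 + v))/v = (11*v)/v = 11)
r = -582183 (r = -167545 - 414638 = -582183)
1/(o(867) + r) = 1/(11 - 582183) = 1/(-582172) = -1/582172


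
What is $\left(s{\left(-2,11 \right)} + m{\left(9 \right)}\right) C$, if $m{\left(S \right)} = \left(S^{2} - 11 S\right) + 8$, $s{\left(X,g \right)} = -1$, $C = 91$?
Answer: $-1001$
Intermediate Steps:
$m{\left(S \right)} = 8 + S^{2} - 11 S$
$\left(s{\left(-2,11 \right)} + m{\left(9 \right)}\right) C = \left(-1 + \left(8 + 9^{2} - 99\right)\right) 91 = \left(-1 + \left(8 + 81 - 99\right)\right) 91 = \left(-1 - 10\right) 91 = \left(-11\right) 91 = -1001$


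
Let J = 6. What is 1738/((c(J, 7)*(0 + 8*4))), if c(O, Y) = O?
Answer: 869/96 ≈ 9.0521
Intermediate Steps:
1738/((c(J, 7)*(0 + 8*4))) = 1738/((6*(0 + 8*4))) = 1738/((6*(0 + 32))) = 1738/((6*32)) = 1738/192 = 1738*(1/192) = 869/96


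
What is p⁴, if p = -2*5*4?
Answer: 2560000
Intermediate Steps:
p = -40 (p = -10*4 = -40)
p⁴ = (-40)⁴ = 2560000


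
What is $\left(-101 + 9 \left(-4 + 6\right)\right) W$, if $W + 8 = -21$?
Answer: $2407$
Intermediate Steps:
$W = -29$ ($W = -8 - 21 = -29$)
$\left(-101 + 9 \left(-4 + 6\right)\right) W = \left(-101 + 9 \left(-4 + 6\right)\right) \left(-29\right) = \left(-101 + 9 \cdot 2\right) \left(-29\right) = \left(-101 + 18\right) \left(-29\right) = \left(-83\right) \left(-29\right) = 2407$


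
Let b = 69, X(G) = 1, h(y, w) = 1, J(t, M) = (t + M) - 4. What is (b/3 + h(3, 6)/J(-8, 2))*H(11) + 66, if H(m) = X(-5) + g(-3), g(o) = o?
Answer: 101/5 ≈ 20.200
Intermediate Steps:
J(t, M) = -4 + M + t (J(t, M) = (M + t) - 4 = -4 + M + t)
H(m) = -2 (H(m) = 1 - 3 = -2)
(b/3 + h(3, 6)/J(-8, 2))*H(11) + 66 = (69/3 + 1/(-4 + 2 - 8))*(-2) + 66 = (69*(⅓) + 1/(-10))*(-2) + 66 = (23 + 1*(-⅒))*(-2) + 66 = (23 - ⅒)*(-2) + 66 = (229/10)*(-2) + 66 = -229/5 + 66 = 101/5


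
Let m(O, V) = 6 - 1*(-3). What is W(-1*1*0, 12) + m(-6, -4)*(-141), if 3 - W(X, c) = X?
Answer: -1266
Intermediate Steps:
m(O, V) = 9 (m(O, V) = 6 + 3 = 9)
W(X, c) = 3 - X
W(-1*1*0, 12) + m(-6, -4)*(-141) = (3 - (-1*1)*0) + 9*(-141) = (3 - (-1)*0) - 1269 = (3 - 1*0) - 1269 = (3 + 0) - 1269 = 3 - 1269 = -1266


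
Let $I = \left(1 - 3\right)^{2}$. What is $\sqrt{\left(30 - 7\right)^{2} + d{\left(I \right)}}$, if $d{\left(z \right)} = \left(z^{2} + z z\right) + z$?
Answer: $\sqrt{565} \approx 23.77$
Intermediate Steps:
$I = 4$ ($I = \left(-2\right)^{2} = 4$)
$d{\left(z \right)} = z + 2 z^{2}$ ($d{\left(z \right)} = \left(z^{2} + z^{2}\right) + z = 2 z^{2} + z = z + 2 z^{2}$)
$\sqrt{\left(30 - 7\right)^{2} + d{\left(I \right)}} = \sqrt{\left(30 - 7\right)^{2} + 4 \left(1 + 2 \cdot 4\right)} = \sqrt{23^{2} + 4 \left(1 + 8\right)} = \sqrt{529 + 4 \cdot 9} = \sqrt{529 + 36} = \sqrt{565}$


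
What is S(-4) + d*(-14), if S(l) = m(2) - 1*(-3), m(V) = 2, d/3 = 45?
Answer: -1885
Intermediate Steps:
d = 135 (d = 3*45 = 135)
S(l) = 5 (S(l) = 2 - 1*(-3) = 2 + 3 = 5)
S(-4) + d*(-14) = 5 + 135*(-14) = 5 - 1890 = -1885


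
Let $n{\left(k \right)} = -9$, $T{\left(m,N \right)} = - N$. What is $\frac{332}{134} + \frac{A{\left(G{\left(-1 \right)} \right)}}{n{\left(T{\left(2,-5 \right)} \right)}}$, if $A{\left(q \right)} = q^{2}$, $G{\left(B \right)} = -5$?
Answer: $- \frac{181}{603} \approx -0.30017$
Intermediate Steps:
$\frac{332}{134} + \frac{A{\left(G{\left(-1 \right)} \right)}}{n{\left(T{\left(2,-5 \right)} \right)}} = \frac{332}{134} + \frac{\left(-5\right)^{2}}{-9} = 332 \cdot \frac{1}{134} + 25 \left(- \frac{1}{9}\right) = \frac{166}{67} - \frac{25}{9} = - \frac{181}{603}$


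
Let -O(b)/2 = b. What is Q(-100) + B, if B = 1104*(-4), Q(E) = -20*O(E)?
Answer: -8416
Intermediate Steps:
O(b) = -2*b
Q(E) = 40*E (Q(E) = -(-40)*E = 40*E)
B = -4416
Q(-100) + B = 40*(-100) - 4416 = -4000 - 4416 = -8416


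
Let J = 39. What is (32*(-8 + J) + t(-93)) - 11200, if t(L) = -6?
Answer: -10214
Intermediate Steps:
(32*(-8 + J) + t(-93)) - 11200 = (32*(-8 + 39) - 6) - 11200 = (32*31 - 6) - 11200 = (992 - 6) - 11200 = 986 - 11200 = -10214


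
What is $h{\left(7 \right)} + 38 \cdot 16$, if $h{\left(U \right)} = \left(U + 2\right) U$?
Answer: $671$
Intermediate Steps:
$h{\left(U \right)} = U \left(2 + U\right)$ ($h{\left(U \right)} = \left(2 + U\right) U = U \left(2 + U\right)$)
$h{\left(7 \right)} + 38 \cdot 16 = 7 \left(2 + 7\right) + 38 \cdot 16 = 7 \cdot 9 + 608 = 63 + 608 = 671$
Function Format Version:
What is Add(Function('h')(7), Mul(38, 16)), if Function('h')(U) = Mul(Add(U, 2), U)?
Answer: 671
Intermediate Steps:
Function('h')(U) = Mul(U, Add(2, U)) (Function('h')(U) = Mul(Add(2, U), U) = Mul(U, Add(2, U)))
Add(Function('h')(7), Mul(38, 16)) = Add(Mul(7, Add(2, 7)), Mul(38, 16)) = Add(Mul(7, 9), 608) = Add(63, 608) = 671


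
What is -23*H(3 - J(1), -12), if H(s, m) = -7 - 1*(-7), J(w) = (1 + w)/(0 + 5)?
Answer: 0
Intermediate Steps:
J(w) = ⅕ + w/5 (J(w) = (1 + w)/5 = (1 + w)*(⅕) = ⅕ + w/5)
H(s, m) = 0 (H(s, m) = -7 + 7 = 0)
-23*H(3 - J(1), -12) = -23*0 = 0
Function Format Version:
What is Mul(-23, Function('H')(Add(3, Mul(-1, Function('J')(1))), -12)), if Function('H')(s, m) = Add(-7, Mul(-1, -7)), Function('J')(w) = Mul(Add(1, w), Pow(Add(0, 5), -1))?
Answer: 0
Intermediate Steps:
Function('J')(w) = Add(Rational(1, 5), Mul(Rational(1, 5), w)) (Function('J')(w) = Mul(Add(1, w), Pow(5, -1)) = Mul(Add(1, w), Rational(1, 5)) = Add(Rational(1, 5), Mul(Rational(1, 5), w)))
Function('H')(s, m) = 0 (Function('H')(s, m) = Add(-7, 7) = 0)
Mul(-23, Function('H')(Add(3, Mul(-1, Function('J')(1))), -12)) = Mul(-23, 0) = 0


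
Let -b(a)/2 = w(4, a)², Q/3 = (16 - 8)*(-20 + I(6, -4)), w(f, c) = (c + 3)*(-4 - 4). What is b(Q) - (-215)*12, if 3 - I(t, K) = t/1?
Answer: -38576748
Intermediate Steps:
I(t, K) = 3 - t (I(t, K) = 3 - t/1 = 3 - t)
w(f, c) = -24 - 8*c (w(f, c) = (3 + c)*(-8) = -24 - 8*c)
Q = -552 (Q = 3*((16 - 8)*(-20 + (3 - 1*6))) = 3*(8*(-20 + (3 - 6))) = 3*(8*(-20 - 3)) = 3*(8*(-23)) = 3*(-184) = -552)
b(a) = -2*(-24 - 8*a)²
b(Q) - (-215)*12 = -128*(3 - 552)² - (-215)*12 = -128*(-549)² - 1*(-2580) = -128*301401 + 2580 = -38579328 + 2580 = -38576748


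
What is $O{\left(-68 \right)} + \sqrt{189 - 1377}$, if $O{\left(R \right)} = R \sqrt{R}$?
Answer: $i \left(- 136 \sqrt{17} + 6 \sqrt{33}\right) \approx - 526.28 i$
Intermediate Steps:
$O{\left(R \right)} = R^{\frac{3}{2}}$
$O{\left(-68 \right)} + \sqrt{189 - 1377} = \left(-68\right)^{\frac{3}{2}} + \sqrt{189 - 1377} = - 136 i \sqrt{17} + \sqrt{-1188} = - 136 i \sqrt{17} + 6 i \sqrt{33}$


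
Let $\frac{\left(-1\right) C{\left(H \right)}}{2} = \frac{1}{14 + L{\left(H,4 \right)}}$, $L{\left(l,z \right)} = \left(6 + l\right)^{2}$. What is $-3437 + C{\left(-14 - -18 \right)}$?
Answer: $- \frac{195910}{57} \approx -3437.0$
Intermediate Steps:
$C{\left(H \right)} = - \frac{2}{14 + \left(6 + H\right)^{2}}$
$-3437 + C{\left(-14 - -18 \right)} = -3437 - \frac{2}{14 + \left(6 - -4\right)^{2}} = -3437 - \frac{2}{14 + \left(6 + \left(-14 + 18\right)\right)^{2}} = -3437 - \frac{2}{14 + \left(6 + 4\right)^{2}} = -3437 - \frac{2}{14 + 10^{2}} = -3437 - \frac{2}{14 + 100} = -3437 - \frac{2}{114} = -3437 - \frac{1}{57} = - \frac{195910}{57}$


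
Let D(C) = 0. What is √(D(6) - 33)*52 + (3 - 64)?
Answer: -61 + 52*I*√33 ≈ -61.0 + 298.72*I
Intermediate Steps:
√(D(6) - 33)*52 + (3 - 64) = √(0 - 33)*52 + (3 - 64) = √(-33)*52 - 61 = (I*√33)*52 - 61 = 52*I*√33 - 61 = -61 + 52*I*√33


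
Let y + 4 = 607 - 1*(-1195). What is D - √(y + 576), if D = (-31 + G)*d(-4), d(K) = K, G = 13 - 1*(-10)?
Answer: 32 - √2374 ≈ -16.724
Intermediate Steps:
G = 23 (G = 13 + 10 = 23)
y = 1798 (y = -4 + (607 - 1*(-1195)) = -4 + (607 + 1195) = -4 + 1802 = 1798)
D = 32 (D = (-31 + 23)*(-4) = -8*(-4) = 32)
D - √(y + 576) = 32 - √(1798 + 576) = 32 - √2374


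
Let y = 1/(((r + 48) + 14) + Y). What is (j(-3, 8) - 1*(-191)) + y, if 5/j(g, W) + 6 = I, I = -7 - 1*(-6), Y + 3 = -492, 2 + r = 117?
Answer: 423569/2226 ≈ 190.28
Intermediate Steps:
r = 115 (r = -2 + 117 = 115)
Y = -495 (Y = -3 - 492 = -495)
I = -1 (I = -7 + 6 = -1)
j(g, W) = -5/7 (j(g, W) = 5/(-6 - 1) = 5/(-7) = 5*(-⅐) = -5/7)
y = -1/318 (y = 1/(((115 + 48) + 14) - 495) = 1/((163 + 14) - 495) = 1/(177 - 495) = 1/(-318) = -1/318 ≈ -0.0031447)
(j(-3, 8) - 1*(-191)) + y = (-5/7 - 1*(-191)) - 1/318 = (-5/7 + 191) - 1/318 = 1332/7 - 1/318 = 423569/2226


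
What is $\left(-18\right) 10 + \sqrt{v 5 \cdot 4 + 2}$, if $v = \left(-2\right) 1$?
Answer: $-180 + i \sqrt{38} \approx -180.0 + 6.1644 i$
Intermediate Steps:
$v = -2$
$\left(-18\right) 10 + \sqrt{v 5 \cdot 4 + 2} = \left(-18\right) 10 + \sqrt{\left(-2\right) 5 \cdot 4 + 2} = -180 + \sqrt{\left(-10\right) 4 + 2} = -180 + \sqrt{-40 + 2} = -180 + \sqrt{-38} = -180 + i \sqrt{38}$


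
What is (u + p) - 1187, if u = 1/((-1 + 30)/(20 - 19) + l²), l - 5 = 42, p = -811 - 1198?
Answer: -7152647/2238 ≈ -3196.0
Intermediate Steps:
p = -2009
l = 47 (l = 5 + 42 = 47)
u = 1/2238 (u = 1/((-1 + 30)/(20 - 19) + 47²) = 1/(29/1 + 2209) = 1/(29*1 + 2209) = 1/(29 + 2209) = 1/2238 ≈ 0.00044683)
(u + p) - 1187 = (1/2238 - 2009) - 1187 = -4496141/2238 - 1187 = -7152647/2238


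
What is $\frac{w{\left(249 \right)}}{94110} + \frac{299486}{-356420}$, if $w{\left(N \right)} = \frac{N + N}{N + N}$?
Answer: $- \frac{704606776}{838567155} \approx -0.84025$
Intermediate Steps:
$w{\left(N \right)} = 1$ ($w{\left(N \right)} = \frac{2 N}{2 N} = 2 N \frac{1}{2 N} = 1$)
$\frac{w{\left(249 \right)}}{94110} + \frac{299486}{-356420} = 1 \cdot \frac{1}{94110} + \frac{299486}{-356420} = 1 \cdot \frac{1}{94110} + 299486 \left(- \frac{1}{356420}\right) = \frac{1}{94110} - \frac{149743}{178210} = - \frac{704606776}{838567155}$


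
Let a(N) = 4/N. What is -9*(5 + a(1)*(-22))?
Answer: 747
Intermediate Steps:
-9*(5 + a(1)*(-22)) = -9*(5 + (4/1)*(-22)) = -9*(5 + (4*1)*(-22)) = -9*(5 + 4*(-22)) = -9*(5 - 88) = -9*(-83) = 747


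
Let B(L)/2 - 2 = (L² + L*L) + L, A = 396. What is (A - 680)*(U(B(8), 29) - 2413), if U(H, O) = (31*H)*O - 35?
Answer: -69771984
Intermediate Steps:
B(L) = 4 + 2*L + 4*L² (B(L) = 4 + 2*((L² + L*L) + L) = 4 + 2*((L² + L²) + L) = 4 + 2*(2*L² + L) = 4 + 2*(L + 2*L²) = 4 + (2*L + 4*L²) = 4 + 2*L + 4*L²)
U(H, O) = -35 + 31*H*O (U(H, O) = 31*H*O - 35 = -35 + 31*H*O)
(A - 680)*(U(B(8), 29) - 2413) = (396 - 680)*((-35 + 31*(4 + 2*8 + 4*8²)*29) - 2413) = -284*((-35 + 31*(4 + 16 + 4*64)*29) - 2413) = -284*((-35 + 31*(4 + 16 + 256)*29) - 2413) = -284*((-35 + 31*276*29) - 2413) = -284*((-35 + 248124) - 2413) = -284*(248089 - 2413) = -284*245676 = -69771984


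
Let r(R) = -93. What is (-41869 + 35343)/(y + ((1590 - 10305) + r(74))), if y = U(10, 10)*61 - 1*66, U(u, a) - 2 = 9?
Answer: 502/631 ≈ 0.79556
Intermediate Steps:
U(u, a) = 11 (U(u, a) = 2 + 9 = 11)
y = 605 (y = 11*61 - 1*66 = 671 - 66 = 605)
(-41869 + 35343)/(y + ((1590 - 10305) + r(74))) = (-41869 + 35343)/(605 + ((1590 - 10305) - 93)) = -6526/(605 + (-8715 - 93)) = -6526/(605 - 8808) = -6526/(-8203) = -6526*(-1/8203) = 502/631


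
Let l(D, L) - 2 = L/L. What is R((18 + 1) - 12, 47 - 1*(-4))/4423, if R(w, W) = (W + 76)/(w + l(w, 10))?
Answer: 127/44230 ≈ 0.0028714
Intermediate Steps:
l(D, L) = 3 (l(D, L) = 2 + L/L = 2 + 1 = 3)
R(w, W) = (76 + W)/(3 + w) (R(w, W) = (W + 76)/(w + 3) = (76 + W)/(3 + w))
R((18 + 1) - 12, 47 - 1*(-4))/4423 = ((76 + (47 - 1*(-4)))/(3 + ((18 + 1) - 12)))/4423 = ((76 + (47 + 4))/(3 + (19 - 12)))*(1/4423) = ((76 + 51)/(3 + 7))*(1/4423) = (127/10)*(1/4423) = 127/44230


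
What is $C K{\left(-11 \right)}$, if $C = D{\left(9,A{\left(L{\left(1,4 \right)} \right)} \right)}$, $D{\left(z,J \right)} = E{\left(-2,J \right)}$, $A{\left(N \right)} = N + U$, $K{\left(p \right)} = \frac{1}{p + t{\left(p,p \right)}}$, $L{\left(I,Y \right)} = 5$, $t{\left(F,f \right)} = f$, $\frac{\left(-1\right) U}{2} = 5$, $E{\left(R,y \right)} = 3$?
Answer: $- \frac{3}{22} \approx -0.13636$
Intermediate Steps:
$U = -10$ ($U = \left(-2\right) 5 = -10$)
$K{\left(p \right)} = \frac{1}{2 p}$ ($K{\left(p \right)} = \frac{1}{p + p} = \frac{1}{2 p}$)
$A{\left(N \right)} = -10 + N$ ($A{\left(N \right)} = N - 10 = -10 + N$)
$D{\left(z,J \right)} = 3$
$C = 3$
$C K{\left(-11 \right)} = 3 \frac{1}{2 \left(-11\right)} = 3 \cdot \frac{1}{2} \left(- \frac{1}{11}\right) = 3 \left(- \frac{1}{22}\right) = - \frac{3}{22}$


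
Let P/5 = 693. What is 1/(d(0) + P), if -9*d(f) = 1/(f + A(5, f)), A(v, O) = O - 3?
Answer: 27/93556 ≈ 0.00028860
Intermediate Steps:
P = 3465 (P = 5*693 = 3465)
A(v, O) = -3 + O
d(f) = -1/(9*(-3 + 2*f)) (d(f) = -1/(9*(f + (-3 + f))) = -1/(9*(-3 + 2*f)))
1/(d(0) + P) = 1/(-1/(-27 + 18*0) + 3465) = 1/(-1/(-27 + 0) + 3465) = 1/(-1/(-27) + 3465) = 1/(-1*(-1/27) + 3465) = 1/(1/27 + 3465) = 1/(93556/27) = 27/93556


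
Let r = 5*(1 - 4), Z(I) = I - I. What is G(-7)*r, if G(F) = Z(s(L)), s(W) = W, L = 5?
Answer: 0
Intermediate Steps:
Z(I) = 0
G(F) = 0
r = -15 (r = 5*(-3) = -15)
G(-7)*r = 0*(-15) = 0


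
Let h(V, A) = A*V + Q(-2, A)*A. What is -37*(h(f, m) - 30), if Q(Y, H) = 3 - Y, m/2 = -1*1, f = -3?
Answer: 1258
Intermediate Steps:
m = -2 (m = 2*(-1*1) = 2*(-1) = -2)
h(V, A) = 5*A + A*V (h(V, A) = A*V + (3 - 1*(-2))*A = A*V + (3 + 2)*A = A*V + 5*A = 5*A + A*V)
-37*(h(f, m) - 30) = -37*(-2*(5 - 3) - 30) = -37*(-2*2 - 30) = -37*(-4 - 30) = -37*(-34) = 1258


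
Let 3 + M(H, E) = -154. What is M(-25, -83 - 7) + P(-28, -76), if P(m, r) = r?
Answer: -233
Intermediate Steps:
M(H, E) = -157 (M(H, E) = -3 - 154 = -157)
M(-25, -83 - 7) + P(-28, -76) = -157 - 76 = -233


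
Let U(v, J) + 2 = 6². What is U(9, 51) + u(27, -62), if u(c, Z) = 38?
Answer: 72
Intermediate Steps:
U(v, J) = 34 (U(v, J) = -2 + 6² = -2 + 36 = 34)
U(9, 51) + u(27, -62) = 34 + 38 = 72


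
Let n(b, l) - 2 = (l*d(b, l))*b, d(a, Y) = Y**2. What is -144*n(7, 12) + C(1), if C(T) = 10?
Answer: -1742102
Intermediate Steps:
n(b, l) = 2 + b*l**3 (n(b, l) = 2 + (l*l**2)*b = 2 + l**3*b = 2 + b*l**3)
-144*n(7, 12) + C(1) = -144*(2 + 7*12**3) + 10 = -144*(2 + 7*1728) + 10 = -144*(2 + 12096) + 10 = -144*12098 + 10 = -1742112 + 10 = -1742102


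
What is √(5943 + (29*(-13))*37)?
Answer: I*√8006 ≈ 89.476*I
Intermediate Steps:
√(5943 + (29*(-13))*37) = √(5943 - 377*37) = √(5943 - 13949) = √(-8006) = I*√8006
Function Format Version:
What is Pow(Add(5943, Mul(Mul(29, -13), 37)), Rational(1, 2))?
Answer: Mul(I, Pow(8006, Rational(1, 2))) ≈ Mul(89.476, I)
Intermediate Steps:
Pow(Add(5943, Mul(Mul(29, -13), 37)), Rational(1, 2)) = Pow(Add(5943, Mul(-377, 37)), Rational(1, 2)) = Pow(Add(5943, -13949), Rational(1, 2)) = Pow(-8006, Rational(1, 2)) = Mul(I, Pow(8006, Rational(1, 2)))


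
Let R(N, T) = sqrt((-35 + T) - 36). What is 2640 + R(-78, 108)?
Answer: 2640 + sqrt(37) ≈ 2646.1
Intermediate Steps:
R(N, T) = sqrt(-71 + T)
2640 + R(-78, 108) = 2640 + sqrt(-71 + 108) = 2640 + sqrt(37)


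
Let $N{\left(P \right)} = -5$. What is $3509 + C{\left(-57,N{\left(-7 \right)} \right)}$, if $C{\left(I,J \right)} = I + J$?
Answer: $3447$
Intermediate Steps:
$3509 + C{\left(-57,N{\left(-7 \right)} \right)} = 3509 - 62 = 3447$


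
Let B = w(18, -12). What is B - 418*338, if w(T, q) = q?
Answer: -141296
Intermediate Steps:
B = -12
B - 418*338 = -12 - 418*338 = -12 - 141284 = -141296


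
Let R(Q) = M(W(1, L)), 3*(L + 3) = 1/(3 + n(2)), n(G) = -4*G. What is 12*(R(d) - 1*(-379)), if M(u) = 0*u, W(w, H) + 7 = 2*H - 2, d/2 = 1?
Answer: 4548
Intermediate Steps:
d = 2 (d = 2*1 = 2)
L = -46/15 (L = -3 + 1/(3*(3 - 4*2)) = -3 + 1/(3*(3 - 8)) = -3 + (⅓)/(-5) = -3 + (⅓)*(-⅕) = -3 - 1/15 = -46/15 ≈ -3.0667)
W(w, H) = -9 + 2*H (W(w, H) = -7 + (2*H - 2) = -7 + (-2 + 2*H) = -9 + 2*H)
M(u) = 0
R(Q) = 0
12*(R(d) - 1*(-379)) = 12*(0 - 1*(-379)) = 12*(0 + 379) = 12*379 = 4548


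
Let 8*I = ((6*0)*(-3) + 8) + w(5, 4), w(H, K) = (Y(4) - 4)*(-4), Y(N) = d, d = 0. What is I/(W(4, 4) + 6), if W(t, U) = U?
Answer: 3/10 ≈ 0.30000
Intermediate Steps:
Y(N) = 0
w(H, K) = 16 (w(H, K) = (0 - 4)*(-4) = -4*(-4) = 16)
I = 3 (I = (((6*0)*(-3) + 8) + 16)/8 = ((0*(-3) + 8) + 16)/8 = ((0 + 8) + 16)/8 = (8 + 16)/8 = (⅛)*24 = 3)
I/(W(4, 4) + 6) = 3/(4 + 6) = 3/10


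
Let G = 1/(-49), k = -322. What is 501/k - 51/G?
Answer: 804177/322 ≈ 2497.4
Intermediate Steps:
G = -1/49 ≈ -0.020408
501/k - 51/G = 501/(-322) - 51/(-1/49) = 501*(-1/322) - 51*(-49) = -501/322 + 2499 = 804177/322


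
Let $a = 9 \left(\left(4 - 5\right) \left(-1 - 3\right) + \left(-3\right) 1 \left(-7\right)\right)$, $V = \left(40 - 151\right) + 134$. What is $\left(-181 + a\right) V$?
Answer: $1012$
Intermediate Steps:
$V = 23$ ($V = -111 + 134 = 23$)
$a = 225$ ($a = 9 \left(\left(-1\right) \left(-4\right) - -21\right) = 9 \left(4 + 21\right) = 9 \cdot 25 = 225$)
$\left(-181 + a\right) V = \left(-181 + 225\right) 23 = 44 \cdot 23 = 1012$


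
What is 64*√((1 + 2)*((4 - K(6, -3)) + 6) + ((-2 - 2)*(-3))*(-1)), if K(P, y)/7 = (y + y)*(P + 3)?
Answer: 1536*√2 ≈ 2172.2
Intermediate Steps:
K(P, y) = 14*y*(3 + P) (K(P, y) = 7*((y + y)*(P + 3)) = 7*((2*y)*(3 + P)) = 7*(2*y*(3 + P)) = 14*y*(3 + P))
64*√((1 + 2)*((4 - K(6, -3)) + 6) + ((-2 - 2)*(-3))*(-1)) = 64*√((1 + 2)*((4 - 14*(-3)*(3 + 6)) + 6) + ((-2 - 2)*(-3))*(-1)) = 64*√(3*((4 - 14*(-3)*9) + 6) - 4*(-3)*(-1)) = 64*√(3*((4 - 1*(-378)) + 6) + 12*(-1)) = 64*√(3*((4 + 378) + 6) - 12) = 64*√(3*(382 + 6) - 12) = 64*√(3*388 - 12) = 64*√(1164 - 12) = 64*√1152 = 64*(24*√2) = 1536*√2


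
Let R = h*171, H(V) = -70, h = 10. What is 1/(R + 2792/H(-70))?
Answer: 35/58454 ≈ 0.00059876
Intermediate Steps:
R = 1710 (R = 10*171 = 1710)
1/(R + 2792/H(-70)) = 1/(1710 + 2792/(-70)) = 1/(1710 + 2792*(-1/70)) = 1/(1710 - 1396/35) = 1/(58454/35) = 35/58454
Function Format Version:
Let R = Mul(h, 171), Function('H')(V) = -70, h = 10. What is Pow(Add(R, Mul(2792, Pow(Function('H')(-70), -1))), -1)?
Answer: Rational(35, 58454) ≈ 0.00059876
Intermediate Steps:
R = 1710 (R = Mul(10, 171) = 1710)
Pow(Add(R, Mul(2792, Pow(Function('H')(-70), -1))), -1) = Pow(Add(1710, Mul(2792, Pow(-70, -1))), -1) = Pow(Add(1710, Mul(2792, Rational(-1, 70))), -1) = Pow(Add(1710, Rational(-1396, 35)), -1) = Pow(Rational(58454, 35), -1) = Rational(35, 58454)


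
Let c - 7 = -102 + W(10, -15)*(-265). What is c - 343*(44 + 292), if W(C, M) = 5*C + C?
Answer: -131243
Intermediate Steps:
W(C, M) = 6*C
c = -15995 (c = 7 + (-102 + (6*10)*(-265)) = 7 + (-102 + 60*(-265)) = 7 + (-102 - 15900) = 7 - 16002 = -15995)
c - 343*(44 + 292) = -15995 - 343*(44 + 292) = -15995 - 343*336 = -15995 - 115248 = -131243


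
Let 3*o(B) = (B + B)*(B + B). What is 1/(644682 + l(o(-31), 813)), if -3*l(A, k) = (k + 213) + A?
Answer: 9/5795216 ≈ 1.5530e-6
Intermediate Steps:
o(B) = 4*B²/3 (o(B) = ((B + B)*(B + B))/3 = ((2*B)*(2*B))/3 = (4*B²)/3 = 4*B²/3)
l(A, k) = -71 - A/3 - k/3 (l(A, k) = -((k + 213) + A)/3 = -((213 + k) + A)/3 = -(213 + A + k)/3 = -71 - A/3 - k/3)
1/(644682 + l(o(-31), 813)) = 1/(644682 + (-71 - 4*(-31)²/9 - ⅓*813)) = 1/(644682 + (-71 - 4*961/9 - 271)) = 1/(644682 + (-71 - ⅓*3844/3 - 271)) = 1/(644682 + (-71 - 3844/9 - 271)) = 1/(644682 - 6922/9) = 1/(5795216/9) = 9/5795216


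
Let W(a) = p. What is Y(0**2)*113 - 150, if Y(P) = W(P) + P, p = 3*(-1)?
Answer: -489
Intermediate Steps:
p = -3
W(a) = -3
Y(P) = -3 + P
Y(0**2)*113 - 150 = (-3 + 0**2)*113 - 150 = (-3 + 0)*113 - 150 = -3*113 - 150 = -339 - 150 = -489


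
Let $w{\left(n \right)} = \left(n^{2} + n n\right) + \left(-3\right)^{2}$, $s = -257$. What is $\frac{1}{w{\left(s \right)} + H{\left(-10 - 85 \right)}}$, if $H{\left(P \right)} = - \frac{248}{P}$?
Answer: $\frac{95}{12550413} \approx 7.5695 \cdot 10^{-6}$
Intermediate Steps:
$w{\left(n \right)} = 9 + 2 n^{2}$ ($w{\left(n \right)} = \left(n^{2} + n^{2}\right) + 9 = 2 n^{2} + 9 = 9 + 2 n^{2}$)
$\frac{1}{w{\left(s \right)} + H{\left(-10 - 85 \right)}} = \frac{1}{\left(9 + 2 \left(-257\right)^{2}\right) - \frac{248}{-10 - 85}} = \frac{1}{\left(9 + 2 \cdot 66049\right) - \frac{248}{-95}} = \frac{1}{\left(9 + 132098\right) - - \frac{248}{95}} = \frac{1}{132107 + \frac{248}{95}} = \frac{1}{\frac{12550413}{95}} = \frac{95}{12550413}$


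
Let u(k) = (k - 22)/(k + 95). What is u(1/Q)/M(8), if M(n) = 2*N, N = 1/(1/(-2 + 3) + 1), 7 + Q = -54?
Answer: -1343/5794 ≈ -0.23179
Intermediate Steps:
Q = -61 (Q = -7 - 54 = -61)
N = ½ (N = 1/(1/1 + 1) = 1/(1 + 1) = 1/2 = ½ ≈ 0.50000)
u(k) = (-22 + k)/(95 + k)
M(n) = 1 (M(n) = 2*(½) = 1)
u(1/Q)/M(8) = ((-22 + 1/(-61))/(95 + 1/(-61)))/1 = ((-22 - 1/61)/(95 - 1/61))*1 = (-1343/61/(5794/61))*1 = ((61/5794)*(-1343/61))*1 = -1343/5794*1 = -1343/5794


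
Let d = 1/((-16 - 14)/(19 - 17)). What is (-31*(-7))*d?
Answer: -217/15 ≈ -14.467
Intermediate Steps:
d = -1/15 (d = 1/(-30/2) = 1/(-30*½) = 1/(-15) = -1/15 ≈ -0.066667)
(-31*(-7))*d = -31*(-7)*(-1/15) = 217*(-1/15) = -217/15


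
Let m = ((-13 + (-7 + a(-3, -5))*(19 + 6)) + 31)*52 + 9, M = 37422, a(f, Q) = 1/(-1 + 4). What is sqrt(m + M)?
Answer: sqrt(267303)/3 ≈ 172.34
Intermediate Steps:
a(f, Q) = 1/3
m = -23165/3 (m = ((-13 + (-7 + 1/3)*(19 + 6)) + 31)*52 + 9 = ((-13 - 20/3*25) + 31)*52 + 9 = ((-13 - 500/3) + 31)*52 + 9 = (-539/3 + 31)*52 + 9 = -446/3*52 + 9 = -23192/3 + 9 = -23165/3 ≈ -7721.7)
sqrt(m + M) = sqrt(-23165/3 + 37422) = sqrt(89101/3) = sqrt(267303)/3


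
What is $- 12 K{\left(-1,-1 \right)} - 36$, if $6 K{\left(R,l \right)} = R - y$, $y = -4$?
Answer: $-42$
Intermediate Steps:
$K{\left(R,l \right)} = \frac{2}{3} + \frac{R}{6}$ ($K{\left(R,l \right)} = \frac{R - -4}{6} = \frac{R + 4}{6} = \frac{4 + R}{6} = \frac{2}{3} + \frac{R}{6}$)
$- 12 K{\left(-1,-1 \right)} - 36 = - 12 \left(\frac{2}{3} + \frac{1}{6} \left(-1\right)\right) - 36 = - 12 \left(\frac{2}{3} - \frac{1}{6}\right) - 36 = \left(-12\right) \frac{1}{2} - 36 = -6 - 36 = -42$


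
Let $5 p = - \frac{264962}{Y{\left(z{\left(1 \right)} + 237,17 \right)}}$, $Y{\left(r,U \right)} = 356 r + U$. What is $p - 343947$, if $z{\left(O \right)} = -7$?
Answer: $- \frac{140841402257}{409485} \approx -3.4395 \cdot 10^{5}$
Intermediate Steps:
$Y{\left(r,U \right)} = U + 356 r$
$p = - \frac{264962}{409485}$ ($p = \frac{\left(-264962\right) \frac{1}{17 + 356 \left(-7 + 237\right)}}{5} = \frac{\left(-264962\right) \frac{1}{17 + 356 \cdot 230}}{5} = \frac{\left(-264962\right) \frac{1}{17 + 81880}}{5} = \frac{\left(-264962\right) \frac{1}{81897}}{5} = \frac{1}{5} \left(- \frac{264962}{81897}\right) = - \frac{264962}{409485} \approx -0.64706$)
$p - 343947 = - \frac{264962}{409485} - 343947 = - \frac{140841402257}{409485}$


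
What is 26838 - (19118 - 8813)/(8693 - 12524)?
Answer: 34275561/1277 ≈ 26841.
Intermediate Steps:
26838 - (19118 - 8813)/(8693 - 12524) = 26838 - 10305/(-3831) = 26838 - 10305*(-1)/3831 = 26838 - 1*(-3435/1277) = 26838 + 3435/1277 = 34275561/1277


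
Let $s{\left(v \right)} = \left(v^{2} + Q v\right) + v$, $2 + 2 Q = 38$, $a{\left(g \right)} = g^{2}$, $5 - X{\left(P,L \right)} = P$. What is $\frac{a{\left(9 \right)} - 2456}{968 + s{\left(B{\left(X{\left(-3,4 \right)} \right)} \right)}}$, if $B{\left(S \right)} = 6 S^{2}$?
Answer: $- \frac{475}{31144} \approx -0.015252$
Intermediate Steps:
$X{\left(P,L \right)} = 5 - P$
$Q = 18$ ($Q = -1 + \frac{1}{2} \cdot 38 = -1 + 19 = 18$)
$s{\left(v \right)} = v^{2} + 19 v$ ($s{\left(v \right)} = \left(v^{2} + 18 v\right) + v = v^{2} + 19 v$)
$\frac{a{\left(9 \right)} - 2456}{968 + s{\left(B{\left(X{\left(-3,4 \right)} \right)} \right)}} = \frac{9^{2} - 2456}{968 + 6 \left(5 - -3\right)^{2} \left(19 + 6 \left(5 - -3\right)^{2}\right)} = \frac{81 - 2456}{968 + 6 \left(5 + 3\right)^{2} \left(19 + 6 \left(5 + 3\right)^{2}\right)} = - \frac{2375}{968 + 6 \cdot 8^{2} \left(19 + 6 \cdot 8^{2}\right)} = - \frac{2375}{968 + 6 \cdot 64 \left(19 + 6 \cdot 64\right)} = - \frac{2375}{968 + 384 \left(19 + 384\right)} = - \frac{2375}{968 + 384 \cdot 403} = - \frac{2375}{968 + 154752} = - \frac{2375}{155720} = \left(-2375\right) \frac{1}{155720} = - \frac{475}{31144}$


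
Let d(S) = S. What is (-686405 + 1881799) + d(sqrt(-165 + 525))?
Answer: 1195394 + 6*sqrt(10) ≈ 1.1954e+6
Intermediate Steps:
(-686405 + 1881799) + d(sqrt(-165 + 525)) = (-686405 + 1881799) + sqrt(-165 + 525) = 1195394 + sqrt(360) = 1195394 + 6*sqrt(10)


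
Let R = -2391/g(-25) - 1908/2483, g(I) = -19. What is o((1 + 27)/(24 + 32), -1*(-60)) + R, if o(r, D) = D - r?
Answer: 17415265/94354 ≈ 184.57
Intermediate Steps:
R = 5900601/47177 (R = -2391/(-19) - 1908/2483 = -2391*(-1/19) - 1908*1/2483 = 2391/19 - 1908/2483 = 5900601/47177 ≈ 125.07)
o((1 + 27)/(24 + 32), -1*(-60)) + R = (-1*(-60) - (1 + 27)/(24 + 32)) + 5900601/47177 = (60 - 28/56) + 5900601/47177 = (60 - 1*1/2) + 5900601/47177 = (60 - 1/2) + 5900601/47177 = 119/2 + 5900601/47177 = 17415265/94354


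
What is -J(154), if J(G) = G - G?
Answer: 0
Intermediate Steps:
J(G) = 0
-J(154) = -1*0 = 0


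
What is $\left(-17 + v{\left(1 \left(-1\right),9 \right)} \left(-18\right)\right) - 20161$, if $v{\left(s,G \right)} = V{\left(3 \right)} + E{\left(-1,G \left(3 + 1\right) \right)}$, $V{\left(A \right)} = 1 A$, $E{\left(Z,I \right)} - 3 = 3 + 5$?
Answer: $-20430$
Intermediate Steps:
$E{\left(Z,I \right)} = 11$ ($E{\left(Z,I \right)} = 3 + \left(3 + 5\right) = 3 + 8 = 11$)
$V{\left(A \right)} = A$
$v{\left(s,G \right)} = 14$ ($v{\left(s,G \right)} = 3 + 11 = 14$)
$\left(-17 + v{\left(1 \left(-1\right),9 \right)} \left(-18\right)\right) - 20161 = \left(-17 + 14 \left(-18\right)\right) - 20161 = \left(-17 - 252\right) - 20161 = -269 - 20161 = -20430$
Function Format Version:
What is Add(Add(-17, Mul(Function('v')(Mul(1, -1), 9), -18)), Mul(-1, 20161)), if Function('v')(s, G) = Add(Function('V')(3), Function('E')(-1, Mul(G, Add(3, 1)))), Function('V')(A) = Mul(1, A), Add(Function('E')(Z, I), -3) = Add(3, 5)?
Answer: -20430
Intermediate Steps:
Function('E')(Z, I) = 11 (Function('E')(Z, I) = Add(3, Add(3, 5)) = Add(3, 8) = 11)
Function('V')(A) = A
Function('v')(s, G) = 14 (Function('v')(s, G) = Add(3, 11) = 14)
Add(Add(-17, Mul(Function('v')(Mul(1, -1), 9), -18)), Mul(-1, 20161)) = Add(Add(-17, Mul(14, -18)), Mul(-1, 20161)) = Add(Add(-17, -252), -20161) = Add(-269, -20161) = -20430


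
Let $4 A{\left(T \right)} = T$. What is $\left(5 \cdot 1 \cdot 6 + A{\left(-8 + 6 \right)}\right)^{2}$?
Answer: $\frac{3481}{4} \approx 870.25$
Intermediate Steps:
$A{\left(T \right)} = \frac{T}{4}$
$\left(5 \cdot 1 \cdot 6 + A{\left(-8 + 6 \right)}\right)^{2} = \left(5 \cdot 1 \cdot 6 + \frac{-8 + 6}{4}\right)^{2} = \left(5 \cdot 6 + \frac{1}{4} \left(-2\right)\right)^{2} = \left(30 - \frac{1}{2}\right)^{2} = \left(\frac{59}{2}\right)^{2} = \frac{3481}{4}$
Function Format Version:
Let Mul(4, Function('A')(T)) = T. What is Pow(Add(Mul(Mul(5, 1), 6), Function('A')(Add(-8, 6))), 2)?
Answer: Rational(3481, 4) ≈ 870.25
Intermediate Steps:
Function('A')(T) = Mul(Rational(1, 4), T)
Pow(Add(Mul(Mul(5, 1), 6), Function('A')(Add(-8, 6))), 2) = Pow(Add(Mul(Mul(5, 1), 6), Mul(Rational(1, 4), Add(-8, 6))), 2) = Pow(Add(Mul(5, 6), Mul(Rational(1, 4), -2)), 2) = Pow(Add(30, Rational(-1, 2)), 2) = Pow(Rational(59, 2), 2) = Rational(3481, 4)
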